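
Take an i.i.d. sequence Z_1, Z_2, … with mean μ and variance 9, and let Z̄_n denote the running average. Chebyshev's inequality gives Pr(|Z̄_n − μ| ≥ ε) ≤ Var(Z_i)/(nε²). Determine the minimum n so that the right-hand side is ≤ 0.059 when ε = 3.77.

11

Require 9/(n·3.77²) ≤ 0.059, i.e. n ≥ 9/(0.059·3.77²) = 10.733.
The smallest integer n is 11.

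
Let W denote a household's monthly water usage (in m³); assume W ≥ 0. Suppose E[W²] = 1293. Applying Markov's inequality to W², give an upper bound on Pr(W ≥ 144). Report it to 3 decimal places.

0.062

Since W ≥ 0, the event {W ≥ 144} is the same as {W² ≥ 20736}.
Markov's inequality applied to W² gives Pr(W² ≥ 20736) ≤ E[W²]/20736 = 1293/20736 = 0.0624.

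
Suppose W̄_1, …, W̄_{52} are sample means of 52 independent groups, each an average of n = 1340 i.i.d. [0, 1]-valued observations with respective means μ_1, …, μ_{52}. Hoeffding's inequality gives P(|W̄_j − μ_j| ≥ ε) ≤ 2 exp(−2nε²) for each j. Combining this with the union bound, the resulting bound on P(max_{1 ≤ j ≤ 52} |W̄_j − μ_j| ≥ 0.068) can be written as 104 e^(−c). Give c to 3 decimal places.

Union bound over the 52 events: P(max_{1 ≤ j ≤ 52} |W̄_j − μ_j| ≥ 0.068) ≤ 52·2·exp(−2nε²) = 104 exp(−2·1340·0.068²).
So c = 2·1340·0.068² = 12.3923.

12.392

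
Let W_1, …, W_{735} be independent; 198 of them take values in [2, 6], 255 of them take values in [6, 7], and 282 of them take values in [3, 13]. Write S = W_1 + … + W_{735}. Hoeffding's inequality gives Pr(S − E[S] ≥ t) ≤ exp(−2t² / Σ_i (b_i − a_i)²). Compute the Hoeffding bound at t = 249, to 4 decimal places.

Σ(b_i − a_i)² = 198·4² + 255·1² + 282·10² = 31623.
Exponent = 2·249² / 31623 = 3.92126.
Bound = exp(−3.92126) = 0.01982.

0.0198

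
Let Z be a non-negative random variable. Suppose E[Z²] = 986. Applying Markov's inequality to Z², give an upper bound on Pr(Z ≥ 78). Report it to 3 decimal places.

0.162

Since Z ≥ 0, the event {Z ≥ 78} is the same as {Z² ≥ 6084}.
Markov's inequality applied to Z² gives Pr(Z² ≥ 6084) ≤ E[Z²]/6084 = 986/6084 = 0.1621.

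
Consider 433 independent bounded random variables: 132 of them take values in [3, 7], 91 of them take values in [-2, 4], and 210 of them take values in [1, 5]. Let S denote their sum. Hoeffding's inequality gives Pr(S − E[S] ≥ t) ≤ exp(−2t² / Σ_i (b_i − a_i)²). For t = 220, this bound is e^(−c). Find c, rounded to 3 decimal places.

11.065

Σ(b_i − a_i)² = 132·4² + 91·6² + 210·4² = 8748.
c = 2t² / 8748 = 2·220² / 8748 = 11.0654.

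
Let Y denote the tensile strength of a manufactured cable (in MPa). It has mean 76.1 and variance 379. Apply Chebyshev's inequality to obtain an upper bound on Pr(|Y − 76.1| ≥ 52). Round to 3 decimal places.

Chebyshev: Pr(|Y − μ| ≥ t) ≤ Var(Y)/t².
Bound = 379 / 2704 = 0.1402.

0.140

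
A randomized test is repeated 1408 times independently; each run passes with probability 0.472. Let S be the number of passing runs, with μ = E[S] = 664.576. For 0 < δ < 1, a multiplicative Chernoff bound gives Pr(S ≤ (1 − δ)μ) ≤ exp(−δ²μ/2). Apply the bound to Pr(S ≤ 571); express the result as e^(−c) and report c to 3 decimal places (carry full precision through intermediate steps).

Write 571 = (1 − δ)μ, so δ = 1 − 571/664.576 = 0.1408056…
Then the exponent is δ²μ/2 = (μ − 571)²/(2μ) = 6.588011.

6.588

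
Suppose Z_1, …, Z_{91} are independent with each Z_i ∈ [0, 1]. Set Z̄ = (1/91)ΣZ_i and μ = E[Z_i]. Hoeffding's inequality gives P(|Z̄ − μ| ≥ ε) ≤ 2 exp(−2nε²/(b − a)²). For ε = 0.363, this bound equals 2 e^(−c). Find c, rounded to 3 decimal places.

c = 2nε²/(b − a)² = 2·91·0.363² / 1² = 23.9820.

23.982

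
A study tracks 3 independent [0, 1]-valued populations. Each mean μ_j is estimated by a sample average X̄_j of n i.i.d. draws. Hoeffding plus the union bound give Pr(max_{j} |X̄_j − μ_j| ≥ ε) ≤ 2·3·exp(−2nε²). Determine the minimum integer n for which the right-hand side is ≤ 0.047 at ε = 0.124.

158

Need 2·3·exp(−2nε²) ≤ 0.047, i.e. exp(−2nε²) ≤ 0.047/6.
So 2nε² ≥ ln(6/0.047) = 4.849367.
Hence n ≥ 4.849367/(2·0.124²) = 157.693.
The smallest integer n is 158.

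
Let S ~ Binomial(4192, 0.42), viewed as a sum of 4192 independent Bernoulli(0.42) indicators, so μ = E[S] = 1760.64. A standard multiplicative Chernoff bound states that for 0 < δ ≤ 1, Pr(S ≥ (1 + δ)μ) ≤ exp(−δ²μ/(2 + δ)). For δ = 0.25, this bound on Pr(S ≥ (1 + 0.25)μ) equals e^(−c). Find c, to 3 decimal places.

c = δ²μ/(2 + δ) = 0.25²·1760.64/(2 + 0.25) = 48.9067.

48.907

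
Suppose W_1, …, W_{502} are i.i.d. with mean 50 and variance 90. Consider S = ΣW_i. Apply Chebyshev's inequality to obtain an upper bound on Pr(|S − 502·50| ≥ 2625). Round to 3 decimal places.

0.007

Var(S) = n·Var(W_i) = 502·90 = 45180.
Chebyshev: Pr(|S − 502·50| ≥ 2625) ≤ Var(S)/2625² = 45180/6890625 = 0.0066.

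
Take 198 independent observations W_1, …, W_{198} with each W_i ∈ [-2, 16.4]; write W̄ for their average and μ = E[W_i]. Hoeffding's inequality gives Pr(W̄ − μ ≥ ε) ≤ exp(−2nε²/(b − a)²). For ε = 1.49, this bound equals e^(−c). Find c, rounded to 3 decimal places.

2.597

c = 2nε²/(b − a)² = 2·198·1.49² / 18.4² = 2.5968.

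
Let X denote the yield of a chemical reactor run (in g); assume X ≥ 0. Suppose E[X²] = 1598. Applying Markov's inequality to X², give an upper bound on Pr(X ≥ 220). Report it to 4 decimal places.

Since X ≥ 0, the event {X ≥ 220} is the same as {X² ≥ 48400}.
Markov's inequality applied to X² gives Pr(X² ≥ 48400) ≤ E[X²]/48400 = 1598/48400 = 0.0330.

0.0330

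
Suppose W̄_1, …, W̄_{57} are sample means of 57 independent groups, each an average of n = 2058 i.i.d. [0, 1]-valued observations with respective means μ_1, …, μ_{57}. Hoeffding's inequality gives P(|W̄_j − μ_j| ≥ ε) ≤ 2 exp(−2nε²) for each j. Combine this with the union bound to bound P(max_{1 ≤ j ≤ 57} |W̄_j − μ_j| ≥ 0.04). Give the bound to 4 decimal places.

0.1573

Per-experiment Hoeffding bound: 2·exp(−2·2058·0.04²) = 2·exp(−6.58560) = 0.0027602.
Union bound over 57 events: 57·0.0027602 = 0.15733.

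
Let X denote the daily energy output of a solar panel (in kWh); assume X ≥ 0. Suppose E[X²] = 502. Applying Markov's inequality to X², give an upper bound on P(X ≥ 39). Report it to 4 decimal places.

Since X ≥ 0, the event {X ≥ 39} is the same as {X² ≥ 1521}.
Markov's inequality applied to X² gives P(X² ≥ 1521) ≤ E[X²]/1521 = 502/1521 = 0.3300.

0.3300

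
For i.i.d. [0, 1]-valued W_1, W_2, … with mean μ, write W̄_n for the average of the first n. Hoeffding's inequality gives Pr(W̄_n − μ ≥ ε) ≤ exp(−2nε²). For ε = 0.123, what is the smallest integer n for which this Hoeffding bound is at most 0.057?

Require exp(−2nε²) ≤ 0.057, i.e. 2nε² ≥ ln(1/0.057) = 2.864704.
So n ≥ 2.864704 / (2·0.123²) = 94.676.
The smallest integer n is 95.

95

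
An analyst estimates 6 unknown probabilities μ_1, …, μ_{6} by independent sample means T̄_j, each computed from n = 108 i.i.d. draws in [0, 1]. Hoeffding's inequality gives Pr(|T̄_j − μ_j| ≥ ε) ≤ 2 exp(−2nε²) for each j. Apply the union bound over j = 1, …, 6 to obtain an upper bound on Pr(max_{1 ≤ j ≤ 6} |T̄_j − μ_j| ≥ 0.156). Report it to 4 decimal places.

Per-experiment Hoeffding bound: 2·exp(−2·108·0.156²) = 2·exp(−5.25658) = 0.010426.
Union bound over 6 events: 6·0.010426 = 0.06256.

0.0626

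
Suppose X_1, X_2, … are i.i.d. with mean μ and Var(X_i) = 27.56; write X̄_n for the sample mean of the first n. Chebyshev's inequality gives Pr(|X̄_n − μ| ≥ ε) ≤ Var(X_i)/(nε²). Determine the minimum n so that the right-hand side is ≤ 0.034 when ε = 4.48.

41

Require 27.56/(n·4.48²) ≤ 0.034, i.e. n ≥ 27.56/(0.034·4.48²) = 40.387.
The smallest integer n is 41.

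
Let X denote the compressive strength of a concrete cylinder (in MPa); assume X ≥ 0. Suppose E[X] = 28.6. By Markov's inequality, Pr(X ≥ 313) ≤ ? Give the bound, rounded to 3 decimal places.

0.091

Markov's inequality: for a non-negative random variable, Pr(X ≥ a) ≤ E[X]/a.
Here E[X] = 28.6 and a = 313, so the bound is 28.6/313 = 0.0914.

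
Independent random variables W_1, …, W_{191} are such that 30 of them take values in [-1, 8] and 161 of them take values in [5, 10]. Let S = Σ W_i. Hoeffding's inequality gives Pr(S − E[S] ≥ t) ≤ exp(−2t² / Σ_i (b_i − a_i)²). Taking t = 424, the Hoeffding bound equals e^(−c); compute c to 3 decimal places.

55.701

Σ(b_i − a_i)² = 30·9² + 161·5² = 6455.
c = 2t² / 6455 = 2·424² / 6455 = 55.7013.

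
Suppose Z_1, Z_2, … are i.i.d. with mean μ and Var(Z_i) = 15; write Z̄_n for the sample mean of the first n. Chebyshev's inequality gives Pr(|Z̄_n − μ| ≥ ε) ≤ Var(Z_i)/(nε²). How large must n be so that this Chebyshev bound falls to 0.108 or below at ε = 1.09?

117

Require 15/(n·1.09²) ≤ 0.108, i.e. n ≥ 15/(0.108·1.09²) = 116.900.
The smallest integer n is 117.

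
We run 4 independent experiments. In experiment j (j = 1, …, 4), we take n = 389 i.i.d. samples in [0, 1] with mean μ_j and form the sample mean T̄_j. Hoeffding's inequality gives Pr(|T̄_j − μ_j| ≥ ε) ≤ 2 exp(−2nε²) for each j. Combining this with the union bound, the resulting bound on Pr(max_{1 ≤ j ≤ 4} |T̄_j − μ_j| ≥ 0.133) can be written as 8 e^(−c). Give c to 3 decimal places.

13.762

Union bound over the 4 events: Pr(max_{1 ≤ j ≤ 4} |T̄_j − μ_j| ≥ 0.133) ≤ 4·2·exp(−2nε²) = 8 exp(−2·389·0.133²).
So c = 2·389·0.133² = 13.7620.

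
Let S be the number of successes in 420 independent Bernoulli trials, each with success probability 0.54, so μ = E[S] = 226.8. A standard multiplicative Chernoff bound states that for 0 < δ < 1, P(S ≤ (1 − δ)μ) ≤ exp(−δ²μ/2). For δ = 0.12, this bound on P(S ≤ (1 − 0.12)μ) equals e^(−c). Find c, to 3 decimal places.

c = δ²μ/2 = 0.12²·226.8/2 = 1.6330.

1.633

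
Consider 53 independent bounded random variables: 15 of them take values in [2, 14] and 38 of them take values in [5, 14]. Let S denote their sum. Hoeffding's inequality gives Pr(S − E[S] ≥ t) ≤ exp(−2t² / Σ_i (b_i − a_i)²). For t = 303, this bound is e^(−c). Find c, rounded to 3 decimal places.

35.055

Σ(b_i − a_i)² = 15·12² + 38·9² = 5238.
c = 2t² / 5238 = 2·303² / 5238 = 35.0550.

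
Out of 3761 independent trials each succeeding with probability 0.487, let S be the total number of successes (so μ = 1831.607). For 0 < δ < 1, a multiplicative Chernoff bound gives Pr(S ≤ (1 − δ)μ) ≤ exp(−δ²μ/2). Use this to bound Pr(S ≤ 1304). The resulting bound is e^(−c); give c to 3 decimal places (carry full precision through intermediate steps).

75.990

Write 1304 = (1 − δ)μ, so δ = 1 − 1304/1831.607 = 0.2880569…
Then the exponent is δ²μ/2 = (μ − 1304)²/(2μ) = 75.990413.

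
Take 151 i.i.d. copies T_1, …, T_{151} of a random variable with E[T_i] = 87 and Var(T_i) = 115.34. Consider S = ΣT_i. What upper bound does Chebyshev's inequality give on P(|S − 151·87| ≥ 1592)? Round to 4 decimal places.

Var(S) = n·Var(T_i) = 151·115.34 = 17416.34.
Chebyshev: P(|S − 151·87| ≥ 1592) ≤ Var(S)/1592² = 17416.34/2534464 = 0.0069.

0.0069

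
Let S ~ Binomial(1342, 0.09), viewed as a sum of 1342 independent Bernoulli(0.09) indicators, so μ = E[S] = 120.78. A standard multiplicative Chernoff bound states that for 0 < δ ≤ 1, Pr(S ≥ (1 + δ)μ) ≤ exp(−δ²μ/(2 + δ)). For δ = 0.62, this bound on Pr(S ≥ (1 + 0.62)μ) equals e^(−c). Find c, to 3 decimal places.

17.721

c = δ²μ/(2 + δ) = 0.62²·120.78/(2 + 0.62) = 17.7205.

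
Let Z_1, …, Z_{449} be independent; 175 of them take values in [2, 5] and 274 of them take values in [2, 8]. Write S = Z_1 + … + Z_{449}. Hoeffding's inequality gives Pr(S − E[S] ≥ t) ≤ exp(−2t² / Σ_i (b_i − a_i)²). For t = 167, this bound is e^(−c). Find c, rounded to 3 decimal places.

4.876

Σ(b_i − a_i)² = 175·3² + 274·6² = 11439.
c = 2t² / 11439 = 2·167² / 11439 = 4.8761.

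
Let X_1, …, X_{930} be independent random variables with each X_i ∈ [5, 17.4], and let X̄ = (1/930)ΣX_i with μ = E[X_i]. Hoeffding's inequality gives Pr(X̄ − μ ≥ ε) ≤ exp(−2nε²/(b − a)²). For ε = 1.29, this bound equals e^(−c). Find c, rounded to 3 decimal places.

c = 2nε²/(b − a)² = 2·930·1.29² / 12.4² = 20.1302.

20.130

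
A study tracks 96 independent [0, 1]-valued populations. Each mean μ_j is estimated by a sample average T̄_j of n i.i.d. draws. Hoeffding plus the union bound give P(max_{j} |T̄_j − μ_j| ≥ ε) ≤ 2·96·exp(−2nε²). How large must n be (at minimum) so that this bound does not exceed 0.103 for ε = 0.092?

445

Need 2·96·exp(−2nε²) ≤ 0.103, i.e. exp(−2nε²) ≤ 0.103/192.
So 2nε² ≥ ln(192/0.103) = 7.530522.
Hence n ≥ 7.530522/(2·0.092²) = 444.856.
The smallest integer n is 445.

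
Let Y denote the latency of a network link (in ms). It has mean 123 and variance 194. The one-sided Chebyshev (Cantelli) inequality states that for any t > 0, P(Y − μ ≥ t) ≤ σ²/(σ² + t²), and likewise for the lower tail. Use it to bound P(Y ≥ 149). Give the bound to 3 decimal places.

0.223

Here σ² = 194 and t = 26, so σ² + t² = 870.
Cantelli's bound: 194/870 = 0.2230.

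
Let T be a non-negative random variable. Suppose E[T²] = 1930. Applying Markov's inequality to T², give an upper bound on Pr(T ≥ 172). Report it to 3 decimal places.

0.065

Since T ≥ 0, the event {T ≥ 172} is the same as {T² ≥ 29584}.
Markov's inequality applied to T² gives Pr(T² ≥ 29584) ≤ E[T²]/29584 = 1930/29584 = 0.0652.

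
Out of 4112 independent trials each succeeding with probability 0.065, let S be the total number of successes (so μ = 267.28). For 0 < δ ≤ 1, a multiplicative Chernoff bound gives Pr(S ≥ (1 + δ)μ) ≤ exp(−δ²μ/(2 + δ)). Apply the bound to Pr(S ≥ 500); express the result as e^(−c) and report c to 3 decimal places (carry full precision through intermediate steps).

Write 500 = (1 + δ)μ, so δ = 500/267.28 − 1 = 0.8706974…
Then the exponent is δ²μ/(2 + δ) = (500 − μ)² / (μ·(2 + δ)) = 70.585182.

70.585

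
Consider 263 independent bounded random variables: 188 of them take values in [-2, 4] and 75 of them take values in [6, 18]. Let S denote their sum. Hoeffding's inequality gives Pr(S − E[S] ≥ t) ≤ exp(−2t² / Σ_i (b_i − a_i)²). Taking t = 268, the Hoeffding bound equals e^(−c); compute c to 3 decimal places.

Σ(b_i − a_i)² = 188·6² + 75·12² = 17568.
c = 2t² / 17568 = 2·268² / 17568 = 8.1767.

8.177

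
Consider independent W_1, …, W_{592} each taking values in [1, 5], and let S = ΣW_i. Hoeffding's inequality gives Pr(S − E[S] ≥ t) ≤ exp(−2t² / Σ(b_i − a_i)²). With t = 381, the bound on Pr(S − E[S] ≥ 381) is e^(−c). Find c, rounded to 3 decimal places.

30.651

Σ(b_i − a_i)² = 592·(4)² = 9472.
c = 2t²/9472 = 2·381²/9472 = 30.6505.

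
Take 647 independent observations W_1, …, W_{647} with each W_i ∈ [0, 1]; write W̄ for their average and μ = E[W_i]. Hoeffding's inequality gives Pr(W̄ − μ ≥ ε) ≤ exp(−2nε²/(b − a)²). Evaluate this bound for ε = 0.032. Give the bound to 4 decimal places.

Exponent: 2nε²/(b − a)² = 2·647·0.032² / 1² = 1.32506.
Bound = exp(−1.32506) = 0.26579.

0.2658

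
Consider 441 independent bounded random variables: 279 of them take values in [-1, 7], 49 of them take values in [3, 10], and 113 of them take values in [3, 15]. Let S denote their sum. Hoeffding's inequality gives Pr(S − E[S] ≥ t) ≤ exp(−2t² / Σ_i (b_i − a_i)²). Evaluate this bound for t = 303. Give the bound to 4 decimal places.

Σ(b_i − a_i)² = 279·8² + 49·7² + 113·12² = 36529.
Exponent = 2·303² / 36529 = 5.02664.
Bound = exp(−5.02664) = 0.00656.

0.0066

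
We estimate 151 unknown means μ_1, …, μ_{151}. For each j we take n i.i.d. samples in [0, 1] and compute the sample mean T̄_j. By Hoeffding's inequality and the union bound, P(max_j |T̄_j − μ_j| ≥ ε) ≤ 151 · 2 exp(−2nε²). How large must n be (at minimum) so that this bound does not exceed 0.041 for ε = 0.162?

Need 2·151·exp(−2nε²) ≤ 0.041, i.e. exp(−2nε²) ≤ 0.041/302.
So 2nε² ≥ ln(302/0.041) = 8.904610.
Hence n ≥ 8.904610/(2·0.162²) = 169.650.
The smallest integer n is 170.

170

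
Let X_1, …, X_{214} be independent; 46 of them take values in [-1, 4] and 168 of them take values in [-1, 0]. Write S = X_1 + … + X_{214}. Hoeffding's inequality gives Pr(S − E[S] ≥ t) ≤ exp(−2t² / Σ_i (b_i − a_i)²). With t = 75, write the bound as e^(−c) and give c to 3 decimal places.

Σ(b_i − a_i)² = 46·5² + 168·1² = 1318.
c = 2t² / 1318 = 2·75² / 1318 = 8.5357.

8.536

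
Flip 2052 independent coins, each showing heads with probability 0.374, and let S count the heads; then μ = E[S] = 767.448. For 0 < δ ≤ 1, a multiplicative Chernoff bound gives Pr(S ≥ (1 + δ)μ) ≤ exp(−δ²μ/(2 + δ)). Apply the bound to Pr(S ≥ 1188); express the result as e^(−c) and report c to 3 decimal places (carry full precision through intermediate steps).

90.447

Write 1188 = (1 + δ)μ, so δ = 1188/767.448 − 1 = 0.5479876…
Then the exponent is δ²μ/(2 + δ) = (1188 − μ)² / (μ·(2 + δ)) = 90.446785.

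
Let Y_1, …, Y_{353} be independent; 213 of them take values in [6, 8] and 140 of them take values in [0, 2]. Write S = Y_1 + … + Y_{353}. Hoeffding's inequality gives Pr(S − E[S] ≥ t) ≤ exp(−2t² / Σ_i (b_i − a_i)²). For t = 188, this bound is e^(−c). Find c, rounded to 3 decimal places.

Σ(b_i − a_i)² = 213·2² + 140·2² = 1412.
c = 2t² / 1412 = 2·188² / 1412 = 50.0623.

50.062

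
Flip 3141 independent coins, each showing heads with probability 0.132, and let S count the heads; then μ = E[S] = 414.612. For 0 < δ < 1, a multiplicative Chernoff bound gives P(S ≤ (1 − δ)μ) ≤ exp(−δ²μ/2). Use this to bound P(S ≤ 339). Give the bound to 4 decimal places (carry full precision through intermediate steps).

Write 339 = (1 − δ)μ, so δ = 1 − 339/414.612 = 0.1823681…
Then the exponent is δ²μ/2 = (μ − 339)²/(2μ) = 6.894608.
Bound = exp(−6.894608) = 0.00101.

0.0010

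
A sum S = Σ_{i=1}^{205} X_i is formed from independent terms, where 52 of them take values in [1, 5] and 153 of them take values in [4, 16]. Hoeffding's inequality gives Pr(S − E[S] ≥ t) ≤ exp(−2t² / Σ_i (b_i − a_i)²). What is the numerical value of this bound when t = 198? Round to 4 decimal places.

Σ(b_i − a_i)² = 52·4² + 153·12² = 22864.
Exponent = 2·198² / 22864 = 3.42932.
Bound = exp(−3.42932) = 0.03241.

0.0324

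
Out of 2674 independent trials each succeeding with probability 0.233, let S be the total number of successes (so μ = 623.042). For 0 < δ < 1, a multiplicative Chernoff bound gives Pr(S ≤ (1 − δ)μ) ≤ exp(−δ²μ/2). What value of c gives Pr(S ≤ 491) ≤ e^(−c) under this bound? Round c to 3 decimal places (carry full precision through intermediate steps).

13.992

Write 491 = (1 − δ)μ, so δ = 1 − 491/623.042 = 0.2119311…
Then the exponent is δ²μ/2 = (μ − 491)²/(2μ) = 13.991906.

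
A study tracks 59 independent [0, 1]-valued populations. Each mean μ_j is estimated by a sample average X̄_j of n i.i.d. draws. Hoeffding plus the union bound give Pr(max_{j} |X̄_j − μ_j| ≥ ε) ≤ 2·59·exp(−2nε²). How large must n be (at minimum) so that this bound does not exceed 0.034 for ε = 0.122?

Need 2·59·exp(−2nε²) ≤ 0.034, i.e. exp(−2nε²) ≤ 0.034/118.
So 2nε² ≥ ln(118/0.034) = 8.152079.
Hence n ≥ 8.152079/(2·0.122²) = 273.854.
The smallest integer n is 274.

274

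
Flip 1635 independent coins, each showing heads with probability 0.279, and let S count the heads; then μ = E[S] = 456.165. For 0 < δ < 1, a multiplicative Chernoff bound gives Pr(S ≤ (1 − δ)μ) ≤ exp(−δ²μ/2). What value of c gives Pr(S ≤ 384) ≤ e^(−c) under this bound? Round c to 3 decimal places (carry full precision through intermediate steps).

Write 384 = (1 − δ)μ, so δ = 1 − 384/456.165 = 0.1581993…
Then the exponent is δ²μ/2 = (μ − 384)²/(2μ) = 5.708228.

5.708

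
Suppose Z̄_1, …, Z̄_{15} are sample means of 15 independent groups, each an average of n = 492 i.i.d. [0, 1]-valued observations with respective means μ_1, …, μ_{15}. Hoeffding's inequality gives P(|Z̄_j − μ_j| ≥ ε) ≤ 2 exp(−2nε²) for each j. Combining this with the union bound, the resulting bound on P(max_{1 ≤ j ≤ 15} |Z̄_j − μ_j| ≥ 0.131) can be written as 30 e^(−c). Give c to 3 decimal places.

Union bound over the 15 events: P(max_{1 ≤ j ≤ 15} |Z̄_j − μ_j| ≥ 0.131) ≤ 15·2·exp(−2nε²) = 30 exp(−2·492·0.131²).
So c = 2·492·0.131² = 16.8864.

16.886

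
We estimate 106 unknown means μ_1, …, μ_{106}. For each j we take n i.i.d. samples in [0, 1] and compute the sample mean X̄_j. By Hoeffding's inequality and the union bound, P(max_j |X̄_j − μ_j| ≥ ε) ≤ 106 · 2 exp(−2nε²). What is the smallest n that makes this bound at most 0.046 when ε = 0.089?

533

Need 2·106·exp(−2nε²) ≤ 0.046, i.e. exp(−2nε²) ≤ 0.046/212.
So 2nε² ≥ ln(212/0.046) = 8.435700.
Hence n ≥ 8.435700/(2·0.089²) = 532.490.
The smallest integer n is 533.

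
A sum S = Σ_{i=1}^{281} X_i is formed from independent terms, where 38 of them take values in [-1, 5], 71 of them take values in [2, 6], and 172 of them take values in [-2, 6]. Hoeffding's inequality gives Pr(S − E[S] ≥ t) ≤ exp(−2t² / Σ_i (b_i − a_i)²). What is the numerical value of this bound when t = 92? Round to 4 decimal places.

0.2857

Σ(b_i − a_i)² = 38·6² + 71·4² + 172·8² = 13512.
Exponent = 2·92² / 13512 = 1.25281.
Bound = exp(−1.25281) = 0.28570.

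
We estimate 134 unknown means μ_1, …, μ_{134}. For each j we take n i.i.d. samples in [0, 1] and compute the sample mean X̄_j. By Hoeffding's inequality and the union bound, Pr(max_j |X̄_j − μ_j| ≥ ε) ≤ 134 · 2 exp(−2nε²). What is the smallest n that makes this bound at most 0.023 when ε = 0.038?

Need 2·134·exp(−2nε²) ≤ 0.023, i.e. exp(−2nε²) ≤ 0.023/268.
So 2nε² ≥ ln(268/0.023) = 9.363248.
Hence n ≥ 9.363248/(2·0.038²) = 3242.122.
The smallest integer n is 3243.

3243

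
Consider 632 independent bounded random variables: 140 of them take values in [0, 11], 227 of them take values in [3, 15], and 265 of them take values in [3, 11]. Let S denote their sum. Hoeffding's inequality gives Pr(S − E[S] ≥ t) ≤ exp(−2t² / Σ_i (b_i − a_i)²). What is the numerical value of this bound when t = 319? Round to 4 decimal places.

0.0471

Σ(b_i − a_i)² = 140·11² + 227·12² + 265·8² = 66588.
Exponent = 2·319² / 66588 = 3.05644.
Bound = exp(−3.05644) = 0.04706.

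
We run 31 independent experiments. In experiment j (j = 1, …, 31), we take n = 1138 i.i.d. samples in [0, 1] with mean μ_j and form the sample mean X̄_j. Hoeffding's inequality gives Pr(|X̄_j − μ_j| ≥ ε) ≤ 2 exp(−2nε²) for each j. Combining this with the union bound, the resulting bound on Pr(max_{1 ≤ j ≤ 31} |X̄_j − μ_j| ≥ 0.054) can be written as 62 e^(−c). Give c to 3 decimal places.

Union bound over the 31 events: Pr(max_{1 ≤ j ≤ 31} |X̄_j − μ_j| ≥ 0.054) ≤ 31·2·exp(−2nε²) = 62 exp(−2·1138·0.054²).
So c = 2·1138·0.054² = 6.6368.

6.637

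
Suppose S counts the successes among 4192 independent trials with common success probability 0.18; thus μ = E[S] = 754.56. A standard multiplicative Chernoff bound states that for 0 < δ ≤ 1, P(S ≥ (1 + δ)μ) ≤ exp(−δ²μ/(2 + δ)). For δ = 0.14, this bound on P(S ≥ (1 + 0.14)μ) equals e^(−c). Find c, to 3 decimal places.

c = δ²μ/(2 + δ) = 0.14²·754.56/(2 + 0.14) = 6.9109.

6.911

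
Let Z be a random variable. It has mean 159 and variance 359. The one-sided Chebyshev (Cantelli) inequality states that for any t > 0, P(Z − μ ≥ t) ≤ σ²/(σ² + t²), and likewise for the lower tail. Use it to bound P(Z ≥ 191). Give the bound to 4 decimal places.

0.2596

Here σ² = 359 and t = 32, so σ² + t² = 1383.
Cantelli's bound: 359/1383 = 0.2596.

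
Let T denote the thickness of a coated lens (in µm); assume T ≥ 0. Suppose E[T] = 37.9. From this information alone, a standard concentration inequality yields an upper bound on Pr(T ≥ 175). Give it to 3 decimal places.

0.217

Only the mean of a non-negative variable is known, so Markov's inequality is the applicable tail bound.
Markov's inequality: for a non-negative random variable, Pr(T ≥ a) ≤ E[T]/a.
Here E[T] = 37.9 and a = 175, so the bound is 37.9/175 = 0.2166.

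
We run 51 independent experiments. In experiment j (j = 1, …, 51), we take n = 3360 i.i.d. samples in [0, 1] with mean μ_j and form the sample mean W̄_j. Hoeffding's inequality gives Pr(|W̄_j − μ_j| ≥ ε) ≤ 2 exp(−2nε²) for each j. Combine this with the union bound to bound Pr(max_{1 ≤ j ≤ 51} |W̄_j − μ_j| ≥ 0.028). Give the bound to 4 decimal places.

Per-experiment Hoeffding bound: 2·exp(−2·3360·0.028²) = 2·exp(−5.26848) = 0.010303.
Union bound over 51 events: 51·0.010303 = 0.52545.

0.5254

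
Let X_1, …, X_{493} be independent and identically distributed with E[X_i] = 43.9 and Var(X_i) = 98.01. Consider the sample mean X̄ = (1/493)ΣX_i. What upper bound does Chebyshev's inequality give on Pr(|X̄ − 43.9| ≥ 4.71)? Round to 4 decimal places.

0.0090

Var(X̄) = Var(X_i)/n = 98.01/493 = 0.1988.
Chebyshev: Pr(|X̄ − 43.9| ≥ 4.71) ≤ Var(X̄)/(4.71)² = 98.01/(493·4.71²) = 0.0090.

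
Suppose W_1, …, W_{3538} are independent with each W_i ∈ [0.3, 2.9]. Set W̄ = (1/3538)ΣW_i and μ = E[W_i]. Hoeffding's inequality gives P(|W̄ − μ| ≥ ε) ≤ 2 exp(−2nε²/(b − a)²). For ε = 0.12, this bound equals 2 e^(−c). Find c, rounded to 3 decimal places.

15.073

c = 2nε²/(b − a)² = 2·3538·0.12² / 2.6² = 15.0731.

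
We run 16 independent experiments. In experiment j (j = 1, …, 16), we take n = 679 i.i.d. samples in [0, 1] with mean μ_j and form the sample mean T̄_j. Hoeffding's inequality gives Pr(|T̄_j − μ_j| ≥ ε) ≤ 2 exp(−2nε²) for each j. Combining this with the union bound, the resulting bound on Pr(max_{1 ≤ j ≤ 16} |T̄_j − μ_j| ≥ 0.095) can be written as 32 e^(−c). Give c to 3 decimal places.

12.256

Union bound over the 16 events: Pr(max_{1 ≤ j ≤ 16} |T̄_j − μ_j| ≥ 0.095) ≤ 16·2·exp(−2nε²) = 32 exp(−2·679·0.095²).
So c = 2·679·0.095² = 12.2560.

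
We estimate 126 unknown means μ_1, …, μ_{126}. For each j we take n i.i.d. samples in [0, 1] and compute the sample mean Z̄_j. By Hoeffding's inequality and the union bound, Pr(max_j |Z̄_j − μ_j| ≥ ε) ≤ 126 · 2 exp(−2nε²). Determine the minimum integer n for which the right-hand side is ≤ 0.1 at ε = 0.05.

1567

Need 2·126·exp(−2nε²) ≤ 0.1, i.e. exp(−2nε²) ≤ 0.1/252.
So 2nε² ≥ ln(252/0.1) = 7.832014.
Hence n ≥ 7.832014/(2·0.05²) = 1566.403.
The smallest integer n is 1567.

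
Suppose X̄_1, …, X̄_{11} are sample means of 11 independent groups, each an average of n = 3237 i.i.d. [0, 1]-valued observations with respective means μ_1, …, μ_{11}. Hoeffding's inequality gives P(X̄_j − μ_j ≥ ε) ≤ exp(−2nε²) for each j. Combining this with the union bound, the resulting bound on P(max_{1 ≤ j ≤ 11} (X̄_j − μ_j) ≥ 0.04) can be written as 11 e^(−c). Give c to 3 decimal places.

10.358

Union bound over the 11 events: P(max_{1 ≤ j ≤ 11} (X̄_j − μ_j) ≥ 0.04) ≤ 11·exp(−2nε²) = 11 exp(−2·3237·0.04²).
So c = 2·3237·0.04² = 10.3584.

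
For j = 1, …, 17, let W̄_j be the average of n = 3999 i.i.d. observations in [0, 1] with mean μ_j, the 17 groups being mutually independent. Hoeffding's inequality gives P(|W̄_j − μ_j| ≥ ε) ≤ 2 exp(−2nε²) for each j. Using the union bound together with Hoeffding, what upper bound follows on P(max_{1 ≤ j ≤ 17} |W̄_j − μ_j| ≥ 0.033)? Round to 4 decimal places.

0.0056

Per-experiment Hoeffding bound: 2·exp(−2·3999·0.033²) = 2·exp(−8.70982) = 0.00032992.
Union bound over 17 events: 17·0.00032992 = 0.00561.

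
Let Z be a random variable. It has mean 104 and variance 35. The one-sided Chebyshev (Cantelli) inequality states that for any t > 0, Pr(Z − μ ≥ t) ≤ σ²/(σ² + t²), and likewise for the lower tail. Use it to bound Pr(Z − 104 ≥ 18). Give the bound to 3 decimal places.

0.097

Here σ² = 35 and t = 18, so σ² + t² = 359.
Cantelli's bound: 35/359 = 0.0975.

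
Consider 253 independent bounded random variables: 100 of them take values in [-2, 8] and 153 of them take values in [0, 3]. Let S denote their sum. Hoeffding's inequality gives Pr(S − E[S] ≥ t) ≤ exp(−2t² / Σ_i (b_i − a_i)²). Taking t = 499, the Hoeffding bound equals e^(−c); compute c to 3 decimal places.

Σ(b_i − a_i)² = 100·10² + 153·3² = 11377.
c = 2t² / 11377 = 2·499² / 11377 = 43.7727.

43.773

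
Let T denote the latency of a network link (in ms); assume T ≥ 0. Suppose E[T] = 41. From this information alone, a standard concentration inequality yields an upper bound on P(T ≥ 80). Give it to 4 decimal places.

Only the mean of a non-negative variable is known, so Markov's inequality is the applicable tail bound.
Markov's inequality: for a non-negative random variable, P(T ≥ a) ≤ E[T]/a.
Here E[T] = 41 and a = 80, so the bound is 41/80 = 0.5125.

0.5125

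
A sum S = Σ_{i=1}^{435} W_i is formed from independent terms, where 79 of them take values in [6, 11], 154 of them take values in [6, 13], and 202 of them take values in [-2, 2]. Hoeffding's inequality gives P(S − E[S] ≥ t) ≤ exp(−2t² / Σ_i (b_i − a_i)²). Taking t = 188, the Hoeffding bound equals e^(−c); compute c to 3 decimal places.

Σ(b_i − a_i)² = 79·5² + 154·7² + 202·4² = 12753.
c = 2t² / 12753 = 2·188² / 12753 = 5.5429.

5.543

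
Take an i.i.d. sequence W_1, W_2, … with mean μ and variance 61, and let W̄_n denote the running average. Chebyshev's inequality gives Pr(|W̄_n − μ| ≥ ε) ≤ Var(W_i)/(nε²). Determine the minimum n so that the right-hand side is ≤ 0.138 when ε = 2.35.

Require 61/(n·2.35²) ≤ 0.138, i.e. n ≥ 61/(0.138·2.35²) = 80.041.
The smallest integer n is 81.

81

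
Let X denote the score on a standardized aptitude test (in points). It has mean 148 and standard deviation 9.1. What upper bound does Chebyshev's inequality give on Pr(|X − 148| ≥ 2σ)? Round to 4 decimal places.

Chebyshev: Pr(|X − μ| ≥ t) ≤ Var(X)/t².
Var(X) = σ² = 9.1² = 82.81.
t = 2·9.1 = 18.2.
Bound = 82.81 / 331.24 = 0.2500.

0.2500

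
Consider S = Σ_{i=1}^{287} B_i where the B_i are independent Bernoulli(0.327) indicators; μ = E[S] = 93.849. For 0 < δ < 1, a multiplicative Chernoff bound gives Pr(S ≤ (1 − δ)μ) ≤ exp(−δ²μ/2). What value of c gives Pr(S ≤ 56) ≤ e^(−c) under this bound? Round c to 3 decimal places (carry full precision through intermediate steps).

7.632

Write 56 = (1 − δ)μ, so δ = 1 − 56/93.849 = 0.4032968…
Then the exponent is δ²μ/2 = (μ − 56)²/(2μ) = 7.632190.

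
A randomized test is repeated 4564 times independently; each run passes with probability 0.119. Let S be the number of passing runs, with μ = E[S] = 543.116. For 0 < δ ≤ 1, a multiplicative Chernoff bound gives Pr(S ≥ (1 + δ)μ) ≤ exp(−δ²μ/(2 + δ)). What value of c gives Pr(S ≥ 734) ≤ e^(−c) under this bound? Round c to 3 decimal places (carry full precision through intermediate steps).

28.530

Write 734 = (1 + δ)μ, so δ = 734/543.116 − 1 = 0.3514608…
Then the exponent is δ²μ/(2 + δ) = (734 − μ)² / (μ·(2 + δ)) = 28.530456.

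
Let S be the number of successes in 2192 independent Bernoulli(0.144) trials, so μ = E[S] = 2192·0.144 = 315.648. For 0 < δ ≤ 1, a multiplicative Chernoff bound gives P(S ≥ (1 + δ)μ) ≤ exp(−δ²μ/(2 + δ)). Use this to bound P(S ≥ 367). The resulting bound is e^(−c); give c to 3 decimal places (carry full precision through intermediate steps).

3.863

Write 367 = (1 + δ)μ, so δ = 367/315.648 − 1 = 0.1626876…
Then the exponent is δ²μ/(2 + δ) = (367 − μ)² / (μ·(2 + δ)) = 3.862939.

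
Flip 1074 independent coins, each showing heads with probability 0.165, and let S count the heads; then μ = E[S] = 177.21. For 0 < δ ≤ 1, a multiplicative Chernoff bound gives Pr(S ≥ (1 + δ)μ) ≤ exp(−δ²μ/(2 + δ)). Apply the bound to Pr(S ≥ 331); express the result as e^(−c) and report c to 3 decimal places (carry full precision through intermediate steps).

Write 331 = (1 + δ)μ, so δ = 331/177.21 − 1 = 0.8678404…
Then the exponent is δ²μ/(2 + δ) = (331 − μ)² / (μ·(2 + δ)) = 46.538565.

46.539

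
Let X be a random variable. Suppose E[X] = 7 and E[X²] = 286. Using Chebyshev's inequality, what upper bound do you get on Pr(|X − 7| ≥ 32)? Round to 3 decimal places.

0.231

Var(X) = E[X²] − (E[X])² = 286 − 49 = 237.
Chebyshev's inequality: Pr(|X − μ| ≥ t) ≤ Var(X)/t² = 237/1024 = 0.2314.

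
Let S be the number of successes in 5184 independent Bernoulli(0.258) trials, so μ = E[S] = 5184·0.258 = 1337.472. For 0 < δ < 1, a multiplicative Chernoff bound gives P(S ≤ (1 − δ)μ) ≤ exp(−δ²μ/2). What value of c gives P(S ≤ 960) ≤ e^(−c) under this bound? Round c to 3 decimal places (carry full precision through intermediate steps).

53.267

Write 960 = (1 − δ)μ, so δ = 1 − 960/1337.472 = 0.282228…
Then the exponent is δ²μ/2 = (μ − 960)²/(2μ) = 53.266577.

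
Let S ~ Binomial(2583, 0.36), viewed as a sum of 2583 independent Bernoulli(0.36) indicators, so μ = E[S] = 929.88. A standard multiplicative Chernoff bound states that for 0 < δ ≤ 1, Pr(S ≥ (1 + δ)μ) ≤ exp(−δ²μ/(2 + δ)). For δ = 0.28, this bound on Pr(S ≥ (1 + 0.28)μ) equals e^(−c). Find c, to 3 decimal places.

31.975

c = δ²μ/(2 + δ) = 0.28²·929.88/(2 + 0.28) = 31.9748.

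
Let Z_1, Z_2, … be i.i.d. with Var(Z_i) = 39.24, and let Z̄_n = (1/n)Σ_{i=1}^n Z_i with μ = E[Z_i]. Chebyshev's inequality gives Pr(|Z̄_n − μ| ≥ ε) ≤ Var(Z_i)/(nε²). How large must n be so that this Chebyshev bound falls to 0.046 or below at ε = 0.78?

1403

Require 39.24/(n·0.78²) ≤ 0.046, i.e. n ≥ 39.24/(0.046·0.78²) = 1402.110.
The smallest integer n is 1403.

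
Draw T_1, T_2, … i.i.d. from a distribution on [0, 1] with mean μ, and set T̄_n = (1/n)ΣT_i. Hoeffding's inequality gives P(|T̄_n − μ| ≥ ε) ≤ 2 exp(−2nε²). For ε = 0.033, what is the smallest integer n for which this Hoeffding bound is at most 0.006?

2668

Require 2·exp(−2nε²) ≤ 0.006, i.e. 2nε² ≥ ln(2/0.006) = 5.809143.
So n ≥ 5.809143 / (2·0.033²) = 2667.191.
The smallest integer n is 2668.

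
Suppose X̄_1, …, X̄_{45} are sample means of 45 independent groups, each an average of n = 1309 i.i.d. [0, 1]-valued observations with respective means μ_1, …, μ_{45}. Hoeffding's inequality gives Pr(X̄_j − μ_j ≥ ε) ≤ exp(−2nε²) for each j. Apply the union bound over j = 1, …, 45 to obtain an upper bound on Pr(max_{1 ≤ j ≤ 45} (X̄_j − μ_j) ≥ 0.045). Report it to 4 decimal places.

0.2243

Per-experiment Hoeffding bound: exp(−2·1309·0.045²) = exp(−5.30145) = 0.0049844.
Union bound over 45 events: 45·0.0049844 = 0.22430.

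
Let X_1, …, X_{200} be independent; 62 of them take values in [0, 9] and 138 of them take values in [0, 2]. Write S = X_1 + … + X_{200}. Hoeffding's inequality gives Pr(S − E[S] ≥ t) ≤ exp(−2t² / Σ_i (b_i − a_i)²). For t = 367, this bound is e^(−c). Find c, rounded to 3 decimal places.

48.328

Σ(b_i − a_i)² = 62·9² + 138·2² = 5574.
c = 2t² / 5574 = 2·367² / 5574 = 48.3276.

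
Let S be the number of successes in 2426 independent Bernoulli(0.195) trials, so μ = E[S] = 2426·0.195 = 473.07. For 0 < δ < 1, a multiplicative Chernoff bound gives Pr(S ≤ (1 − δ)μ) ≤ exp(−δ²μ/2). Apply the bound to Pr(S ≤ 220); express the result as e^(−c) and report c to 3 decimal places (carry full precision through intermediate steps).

67.690

Write 220 = (1 − δ)μ, so δ = 1 − 220/473.07 = 0.5349525…
Then the exponent is δ²μ/2 = (μ − 220)²/(2μ) = 67.690220.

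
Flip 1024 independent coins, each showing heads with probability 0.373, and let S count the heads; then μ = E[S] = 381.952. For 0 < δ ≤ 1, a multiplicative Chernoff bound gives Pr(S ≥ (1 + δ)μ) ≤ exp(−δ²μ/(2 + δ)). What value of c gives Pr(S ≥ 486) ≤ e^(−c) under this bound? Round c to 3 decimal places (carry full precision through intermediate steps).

Write 486 = (1 + δ)μ, so δ = 486/381.952 − 1 = 0.2724112…
Then the exponent is δ²μ/(2 + δ) = (486 − μ)² / (μ·(2 + δ)) = 12.473024.

12.473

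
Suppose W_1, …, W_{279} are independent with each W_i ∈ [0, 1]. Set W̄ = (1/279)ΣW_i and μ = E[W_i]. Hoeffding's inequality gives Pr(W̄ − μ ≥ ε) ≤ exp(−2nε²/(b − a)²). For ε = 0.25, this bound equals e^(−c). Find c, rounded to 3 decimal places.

34.875

c = 2nε²/(b − a)² = 2·279·0.25² / 1² = 34.8750.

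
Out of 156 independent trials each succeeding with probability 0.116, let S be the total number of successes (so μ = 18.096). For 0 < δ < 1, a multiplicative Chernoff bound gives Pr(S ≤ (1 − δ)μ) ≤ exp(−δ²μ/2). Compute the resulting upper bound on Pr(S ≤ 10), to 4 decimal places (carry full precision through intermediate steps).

0.1635

Write 10 = (1 − δ)μ, so δ = 1 − 10/18.096 = 0.4473917…
Then the exponent is δ²μ/2 = (μ − 10)²/(2μ) = 1.811042.
Bound = exp(−1.811042) = 0.16348.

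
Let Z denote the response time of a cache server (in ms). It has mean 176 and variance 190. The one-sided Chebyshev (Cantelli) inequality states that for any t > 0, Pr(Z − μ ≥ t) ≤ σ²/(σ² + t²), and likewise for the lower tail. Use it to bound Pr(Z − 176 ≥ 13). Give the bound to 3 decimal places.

0.529

Here σ² = 190 and t = 13, so σ² + t² = 359.
Cantelli's bound: 190/359 = 0.5292.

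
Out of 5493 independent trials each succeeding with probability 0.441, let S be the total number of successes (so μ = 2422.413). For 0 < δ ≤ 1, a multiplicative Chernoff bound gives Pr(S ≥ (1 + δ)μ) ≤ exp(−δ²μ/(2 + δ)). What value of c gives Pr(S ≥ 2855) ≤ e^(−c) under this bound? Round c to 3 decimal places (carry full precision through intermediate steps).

35.459

Write 2855 = (1 + δ)μ, so δ = 2855/2422.413 − 1 = 0.1785769…
Then the exponent is δ²μ/(2 + δ) = (2855 − μ)² / (μ·(2 + δ)) = 35.458948.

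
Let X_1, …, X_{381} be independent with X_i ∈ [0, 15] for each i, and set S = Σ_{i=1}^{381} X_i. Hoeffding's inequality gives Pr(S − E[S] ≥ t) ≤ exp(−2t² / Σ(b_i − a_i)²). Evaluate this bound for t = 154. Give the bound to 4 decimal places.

Σ(b_i − a_i)² = 381·(15)² = 85725.
Exponent = 2·154²/85725 = 0.5533.
Bound = exp(−0.5533) = 0.57505.

0.5750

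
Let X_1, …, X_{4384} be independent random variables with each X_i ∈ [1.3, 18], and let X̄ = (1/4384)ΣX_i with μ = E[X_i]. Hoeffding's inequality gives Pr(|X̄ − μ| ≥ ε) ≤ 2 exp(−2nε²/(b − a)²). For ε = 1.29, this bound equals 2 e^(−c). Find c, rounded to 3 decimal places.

c = 2nε²/(b − a)² = 2·4384·1.29² / 16.7² = 52.3175.

52.318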